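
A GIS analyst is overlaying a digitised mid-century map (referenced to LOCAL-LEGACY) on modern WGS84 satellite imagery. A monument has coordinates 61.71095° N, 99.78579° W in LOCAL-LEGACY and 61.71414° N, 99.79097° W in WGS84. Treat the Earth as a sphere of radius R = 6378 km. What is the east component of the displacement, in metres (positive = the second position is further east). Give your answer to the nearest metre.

Δφ = 61.71414° − 61.71095° = +0.00319°; Δλ = -99.79097° − -99.78579° = -0.00518°.
1° along a meridian = πR/180 = 111317 m.
ΔN = Δφ × 111317 = 355.1 m; ΔE = Δλ × 111317 × cos(61.71095°) = -0.00518 × 111317 × 0.473920 = -273.3 m.

ΔE = -273 m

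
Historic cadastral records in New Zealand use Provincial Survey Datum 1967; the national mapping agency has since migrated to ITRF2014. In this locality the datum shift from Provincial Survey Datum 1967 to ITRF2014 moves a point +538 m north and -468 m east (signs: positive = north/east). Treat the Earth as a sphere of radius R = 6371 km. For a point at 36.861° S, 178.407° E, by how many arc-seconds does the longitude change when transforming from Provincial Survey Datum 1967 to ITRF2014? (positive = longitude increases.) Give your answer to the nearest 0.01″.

Δλ = -18.94″

At latitude -36.861°, cos φ = 0.800093.
One radian of longitude at latitude φ spans R cos φ, so Δλ = ΔE / (R cos φ) = -468.0 / (6371000 × 0.800093) = -9.1812e-05 rad = -18.938″.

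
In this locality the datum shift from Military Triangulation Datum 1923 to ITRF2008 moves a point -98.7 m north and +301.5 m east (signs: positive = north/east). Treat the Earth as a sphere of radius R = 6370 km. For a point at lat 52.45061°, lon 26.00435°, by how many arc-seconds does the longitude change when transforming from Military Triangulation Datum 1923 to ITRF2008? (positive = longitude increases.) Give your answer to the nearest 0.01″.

Δλ = 16.02″

At latitude 52.45061°, cos φ = 0.609445.
One radian of longitude at latitude φ spans R cos φ, so Δλ = ΔE / (R cos φ) = 301.5 / (6370000 × 0.609445) = 7.7663e-05 rad = 16.019″.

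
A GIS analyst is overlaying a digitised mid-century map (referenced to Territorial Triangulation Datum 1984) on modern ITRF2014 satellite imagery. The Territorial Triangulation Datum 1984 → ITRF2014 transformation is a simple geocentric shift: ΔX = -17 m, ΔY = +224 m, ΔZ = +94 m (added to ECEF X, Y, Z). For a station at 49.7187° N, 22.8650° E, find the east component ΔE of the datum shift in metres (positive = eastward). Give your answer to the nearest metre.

At φ = 49.7187°, λ = 22.8650°: sin φ = 0.762879, cos φ = 0.646541, sin λ = 0.388561, cos λ = 0.921423.
ΔE = −sin λ·ΔX + cos λ·ΔY = −(0.388561)·(-17) + (0.921423)·(224) = 213.00 m.

ΔE = 213 m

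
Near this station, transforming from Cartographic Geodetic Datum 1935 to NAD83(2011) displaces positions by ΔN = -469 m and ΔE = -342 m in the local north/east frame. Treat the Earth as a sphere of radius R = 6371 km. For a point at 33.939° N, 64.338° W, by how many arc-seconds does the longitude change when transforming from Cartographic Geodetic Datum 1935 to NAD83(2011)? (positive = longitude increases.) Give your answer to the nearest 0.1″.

Δλ = -13.3″

At latitude 33.939°, cos φ = 0.829632.
One radian of longitude at latitude φ spans R cos φ, so Δλ = ΔE / (R cos φ) = -342.0 / (6371000 × 0.829632) = -6.4704e-05 rad = -13.346″.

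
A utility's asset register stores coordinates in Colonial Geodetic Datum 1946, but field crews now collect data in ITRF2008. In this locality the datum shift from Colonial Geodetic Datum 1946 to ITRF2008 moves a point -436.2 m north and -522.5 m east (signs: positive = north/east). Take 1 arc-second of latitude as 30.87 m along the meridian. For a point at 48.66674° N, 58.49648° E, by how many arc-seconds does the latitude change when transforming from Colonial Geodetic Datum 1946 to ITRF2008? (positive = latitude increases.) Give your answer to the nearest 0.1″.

1″ of latitude = 30.87 m, so Δφ = -436.2 / 30.87 = -14.130″.

Δφ = -14.1″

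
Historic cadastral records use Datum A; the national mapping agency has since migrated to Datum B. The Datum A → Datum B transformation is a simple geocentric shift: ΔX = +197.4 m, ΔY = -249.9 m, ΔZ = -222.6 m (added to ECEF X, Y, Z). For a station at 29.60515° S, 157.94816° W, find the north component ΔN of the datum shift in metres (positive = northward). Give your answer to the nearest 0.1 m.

The local north axis is (−sin φ cos λ, −sin φ sin λ, cos φ), giving ΔN = -90.385 + 46.351 − 193.540 = -237.57 m.

ΔN = -237.6 m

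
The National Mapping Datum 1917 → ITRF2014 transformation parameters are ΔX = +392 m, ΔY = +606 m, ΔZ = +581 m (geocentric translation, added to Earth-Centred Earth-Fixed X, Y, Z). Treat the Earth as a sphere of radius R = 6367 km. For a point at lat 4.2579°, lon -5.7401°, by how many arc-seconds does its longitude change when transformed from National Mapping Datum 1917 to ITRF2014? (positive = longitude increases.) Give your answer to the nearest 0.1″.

sin φ = 0.074246, cos φ = 0.997240, sin λ = -0.100016, cos λ = 0.994986.
East component: ΔE = −sin λ·ΔX + cos λ·ΔY = −(-0.100016)(392) + (0.994986)(606) = 642.17 m.
1° of latitude spans πR/180 = 111125 m; at latitude φ, 1° of longitude spans that × cos φ = 110818.4 m, so Δλ = 642.17 / 110818.4 × 3600 = 20.861″.

Δλ = 20.9″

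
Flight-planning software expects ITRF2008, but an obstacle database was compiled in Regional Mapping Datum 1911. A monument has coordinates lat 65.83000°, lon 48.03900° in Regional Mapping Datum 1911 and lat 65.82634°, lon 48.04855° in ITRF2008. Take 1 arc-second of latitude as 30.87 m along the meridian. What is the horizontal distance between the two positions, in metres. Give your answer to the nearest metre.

595 m

Δφ = 65.82634° − 65.83000° = -0.00366°; Δλ = 48.04855° − 48.03900° = +0.00955°.
1° of latitude = 3600 × 30.87 = 111132 m.
ΔN = Δφ × 111132 = -406.7 m; ΔE = Δλ × 111132 × cos(65.83000°) = +0.00955 × 111132 × 0.409445 = 434.5 m.
Distance = √(ΔE² + ΔN²) = √(434.5² + (-406.7)²) = 595.2 m.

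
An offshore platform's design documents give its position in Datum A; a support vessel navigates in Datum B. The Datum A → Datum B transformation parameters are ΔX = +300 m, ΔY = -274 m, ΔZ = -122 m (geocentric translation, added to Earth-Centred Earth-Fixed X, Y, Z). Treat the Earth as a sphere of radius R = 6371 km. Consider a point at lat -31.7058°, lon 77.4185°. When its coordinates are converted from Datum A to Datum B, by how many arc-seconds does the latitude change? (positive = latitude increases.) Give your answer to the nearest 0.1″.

Δφ = -6.8″

sin φ = -0.525558, cos φ = 0.850758, sin λ = 0.975987, cos λ = 0.217828.
North component: ΔN = −sin φ cos λ·ΔX − sin φ sin λ·ΔY + cos φ·ΔZ = −(-0.525558)(0.217828)(300) − (-0.525558)(0.975987)(-274) + (0.850758)(-122) = -209.99 m.
1° of latitude spans πR/180 = 111195 m, so Δφ = -209.99 / 111195 × 3600 = -6.799″.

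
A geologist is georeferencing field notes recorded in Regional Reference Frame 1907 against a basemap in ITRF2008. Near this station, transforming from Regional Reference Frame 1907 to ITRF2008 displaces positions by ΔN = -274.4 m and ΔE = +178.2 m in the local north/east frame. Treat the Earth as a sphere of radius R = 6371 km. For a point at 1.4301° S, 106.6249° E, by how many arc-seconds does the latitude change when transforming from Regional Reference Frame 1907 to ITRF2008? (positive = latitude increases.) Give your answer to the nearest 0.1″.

Δφ = -8.9″

On a sphere of radius R, 1 rad of latitude = R, so Δφ = ΔN / R = -274.4 / 6371000 = -4.3070e-05 rad = -8.884″.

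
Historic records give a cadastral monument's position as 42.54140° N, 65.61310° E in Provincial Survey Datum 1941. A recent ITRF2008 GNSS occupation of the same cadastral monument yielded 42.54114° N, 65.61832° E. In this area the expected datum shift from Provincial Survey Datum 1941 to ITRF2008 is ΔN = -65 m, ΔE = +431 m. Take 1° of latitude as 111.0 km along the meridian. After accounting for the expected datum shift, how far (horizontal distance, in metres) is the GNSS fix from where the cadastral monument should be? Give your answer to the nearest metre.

Observed coordinate differences: Δφ = -0.00026°, Δλ = +0.00522°.
Converting to metres (1° lat = 111000 m, cos φ = 0.736789): observed ΔN = -28.9 m, observed ΔE = 426.9 m.
Subtracting the expected shift leaves a residual of -28.9 − (-65) = 36.1 m north and 426.9 − (431) = -4.1 m east.
Residual distance = √(36.1² + (-4.1)²) = 36.4 m.

36 m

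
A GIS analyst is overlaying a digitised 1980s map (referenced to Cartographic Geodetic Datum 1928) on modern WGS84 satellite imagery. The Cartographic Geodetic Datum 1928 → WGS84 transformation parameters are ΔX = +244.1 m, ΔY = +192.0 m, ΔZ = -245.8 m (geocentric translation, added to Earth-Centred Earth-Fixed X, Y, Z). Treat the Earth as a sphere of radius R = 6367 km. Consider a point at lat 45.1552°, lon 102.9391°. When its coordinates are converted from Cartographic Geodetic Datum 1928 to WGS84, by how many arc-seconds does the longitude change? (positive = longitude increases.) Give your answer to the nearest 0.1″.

Δλ = -12.9″

sin φ = 0.709020, cos φ = 0.705189, sin λ = 0.974609, cos λ = -0.223915.
East component: ΔE = −sin λ·ΔX + cos λ·ΔY = −(0.974609)(244.1) + (-0.223915)(192.0) = -280.89 m.
1° of latitude spans πR/180 = 111125 m; at latitude φ, 1° of longitude spans that × cos φ = 78364.2 m, so Δλ = -280.89 / 78364.2 × 3600 = -12.904″.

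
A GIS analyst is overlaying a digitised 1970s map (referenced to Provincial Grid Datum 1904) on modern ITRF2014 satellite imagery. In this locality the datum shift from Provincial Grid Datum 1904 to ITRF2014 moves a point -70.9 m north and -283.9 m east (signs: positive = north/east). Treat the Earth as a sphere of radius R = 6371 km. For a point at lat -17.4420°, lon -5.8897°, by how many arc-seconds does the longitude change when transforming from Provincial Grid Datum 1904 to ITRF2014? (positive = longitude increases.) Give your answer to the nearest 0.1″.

At latitude -17.4420°, cos φ = 0.954021.
One radian of longitude at latitude φ spans R cos φ, so Δλ = ΔE / (R cos φ) = -283.9 / (6371000 × 0.954021) = -4.6709e-05 rad = -9.634″.

Δλ = -9.6″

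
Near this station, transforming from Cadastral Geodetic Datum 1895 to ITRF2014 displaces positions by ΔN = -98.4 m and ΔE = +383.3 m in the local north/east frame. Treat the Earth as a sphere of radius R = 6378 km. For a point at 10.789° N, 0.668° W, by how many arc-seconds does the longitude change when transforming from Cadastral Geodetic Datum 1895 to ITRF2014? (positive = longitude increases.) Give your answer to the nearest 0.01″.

At latitude 10.789°, cos φ = 0.982323.
One radian of longitude at latitude φ spans R cos φ, so Δλ = ΔE / (R cos φ) = 383.3 / (6378000 × 0.982323) = 6.1179e-05 rad = 12.619″.

Δλ = 12.62″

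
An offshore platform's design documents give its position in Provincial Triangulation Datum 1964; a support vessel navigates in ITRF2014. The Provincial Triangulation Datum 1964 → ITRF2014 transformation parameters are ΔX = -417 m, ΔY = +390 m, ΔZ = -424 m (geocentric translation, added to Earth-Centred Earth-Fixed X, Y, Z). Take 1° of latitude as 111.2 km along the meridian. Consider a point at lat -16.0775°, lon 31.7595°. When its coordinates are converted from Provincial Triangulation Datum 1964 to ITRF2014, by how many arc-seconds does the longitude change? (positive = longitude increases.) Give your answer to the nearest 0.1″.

Δλ = 18.6″

sin φ = -0.276937, cos φ = 0.960888, sin λ = 0.526355, cos λ = 0.850265.
East component: ΔE = −sin λ·ΔX + cos λ·ΔY = −(0.526355)(-417) + (0.850265)(390) = 551.09 m.
1° of latitude spans 111200 m; at latitude φ, 1° of longitude spans that × cos φ = 106850.7 m, so Δλ = 551.09 / 106850.7 × 3600 = 18.567″.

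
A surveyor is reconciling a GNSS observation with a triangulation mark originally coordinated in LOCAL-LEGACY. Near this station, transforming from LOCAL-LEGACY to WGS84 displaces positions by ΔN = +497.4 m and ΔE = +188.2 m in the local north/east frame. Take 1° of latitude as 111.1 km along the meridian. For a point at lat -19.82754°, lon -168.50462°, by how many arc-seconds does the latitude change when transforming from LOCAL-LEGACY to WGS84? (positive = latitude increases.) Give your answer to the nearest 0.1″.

Δφ = 16.1″

1° of latitude = 111.1 km, so Δφ = 497.4 / 111100 = 0.0044770° = 16.117″.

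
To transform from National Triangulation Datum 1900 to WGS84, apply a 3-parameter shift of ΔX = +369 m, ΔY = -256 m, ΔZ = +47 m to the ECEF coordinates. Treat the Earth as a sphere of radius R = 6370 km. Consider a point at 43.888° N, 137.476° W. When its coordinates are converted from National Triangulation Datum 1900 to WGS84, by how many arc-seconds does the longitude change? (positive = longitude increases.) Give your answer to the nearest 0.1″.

sin φ = 0.693251, cos φ = 0.720696, sin λ = -0.675899, cos λ = -0.736994.
East component: ΔE = −sin λ·ΔX + cos λ·ΔY = −(-0.675899)(369) + (-0.736994)(-256) = 438.08 m.
1° of latitude spans πR/180 = 111177 m; at latitude φ, 1° of longitude spans that × cos φ = 80125.2 m, so Δλ = 438.08 / 80125.2 × 3600 = 19.683″.

Δλ = 19.7″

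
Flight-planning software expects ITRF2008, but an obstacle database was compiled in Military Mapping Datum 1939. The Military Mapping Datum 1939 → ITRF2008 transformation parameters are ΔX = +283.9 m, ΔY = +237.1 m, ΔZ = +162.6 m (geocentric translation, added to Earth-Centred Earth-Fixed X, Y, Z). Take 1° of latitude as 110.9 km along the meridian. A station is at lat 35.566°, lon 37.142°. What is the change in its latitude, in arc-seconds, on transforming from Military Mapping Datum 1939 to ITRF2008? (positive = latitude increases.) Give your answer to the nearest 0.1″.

Δφ = -2.7″

sin φ = 0.581640, cos φ = 0.813446, sin λ = 0.603792, cos λ = 0.797142.
North component: ΔN = −sin φ cos λ·ΔX − sin φ sin λ·ΔY + cos φ·ΔZ = −(0.581640)(0.797142)(283.9) − (0.581640)(0.603792)(237.1) + (0.813446)(162.6) = -82.63 m.
1° of latitude spans 110900 m, so Δφ = -82.63 / 110900 × 3600 = -2.682″.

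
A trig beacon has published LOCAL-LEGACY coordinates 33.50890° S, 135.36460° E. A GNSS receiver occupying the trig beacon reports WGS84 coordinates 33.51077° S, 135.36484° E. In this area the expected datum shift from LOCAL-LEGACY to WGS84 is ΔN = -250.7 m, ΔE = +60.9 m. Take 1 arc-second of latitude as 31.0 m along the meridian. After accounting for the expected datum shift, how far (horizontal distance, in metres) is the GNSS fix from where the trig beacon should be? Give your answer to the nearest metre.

57 m

Observed coordinate differences: Δφ = -0.00187°, Δλ = +0.00024°.
Converting to metres (1° lat = 111600 m, cos φ = 0.833800): observed ΔN = -208.7 m, observed ΔE = 22.3 m.
Subtracting the expected shift leaves a residual of -208.7 − (-250.7) = 42.0 m north and 22.3 − (60.9) = -38.6 m east.
Residual distance = √(42.0² + (-38.6)²) = 57.0 m.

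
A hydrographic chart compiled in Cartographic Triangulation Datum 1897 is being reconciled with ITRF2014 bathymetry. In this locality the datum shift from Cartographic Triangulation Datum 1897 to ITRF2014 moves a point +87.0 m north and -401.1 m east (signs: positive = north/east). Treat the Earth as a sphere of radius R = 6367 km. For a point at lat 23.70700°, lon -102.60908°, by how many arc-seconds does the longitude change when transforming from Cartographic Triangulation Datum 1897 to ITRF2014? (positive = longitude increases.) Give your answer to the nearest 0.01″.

Δλ = -14.19″

At latitude 23.70700°, cos φ = 0.915613.
One radian of longitude at latitude φ spans R cos φ, so Δλ = ΔE / (R cos φ) = -401.1 / (6367000 × 0.915613) = -6.8803e-05 rad = -14.192″.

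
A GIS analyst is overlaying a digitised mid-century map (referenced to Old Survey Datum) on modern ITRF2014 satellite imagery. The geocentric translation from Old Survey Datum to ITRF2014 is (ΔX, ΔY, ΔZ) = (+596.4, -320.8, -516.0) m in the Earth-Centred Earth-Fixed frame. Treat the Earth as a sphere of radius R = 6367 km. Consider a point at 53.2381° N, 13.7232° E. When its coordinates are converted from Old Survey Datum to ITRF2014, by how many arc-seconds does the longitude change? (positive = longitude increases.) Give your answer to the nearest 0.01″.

sin φ = 0.801130, cos φ = 0.598491, sin λ = 0.237232, cos λ = 0.971453.
East component: ΔE = −sin λ·ΔX + cos λ·ΔY = −(0.237232)(596.4) + (0.971453)(-320.8) = -453.13 m.
1° of latitude spans πR/180 = 111125 m; at latitude φ, 1° of longitude spans that × cos φ = 66507.4 m, so Δλ = -453.13 / 66507.4 × 3600 = -24.527″.

Δλ = -24.53″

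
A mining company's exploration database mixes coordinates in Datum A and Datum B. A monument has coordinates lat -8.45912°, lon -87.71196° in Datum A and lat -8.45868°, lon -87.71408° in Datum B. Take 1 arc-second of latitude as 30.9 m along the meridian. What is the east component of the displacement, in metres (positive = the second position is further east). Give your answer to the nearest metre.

Δφ = -8.45868° − -8.45912° = +0.00044°; Δλ = -87.71408° − -87.71196° = -0.00212°.
1° of latitude = 3600 × 30.90 = 111240 m.
ΔN = Δφ × 111240 = 48.9 m; ΔE = Δλ × 111240 × cos(-8.45912°) = -0.00212 × 111240 × 0.989121 = -233.3 m.

ΔE = -233 m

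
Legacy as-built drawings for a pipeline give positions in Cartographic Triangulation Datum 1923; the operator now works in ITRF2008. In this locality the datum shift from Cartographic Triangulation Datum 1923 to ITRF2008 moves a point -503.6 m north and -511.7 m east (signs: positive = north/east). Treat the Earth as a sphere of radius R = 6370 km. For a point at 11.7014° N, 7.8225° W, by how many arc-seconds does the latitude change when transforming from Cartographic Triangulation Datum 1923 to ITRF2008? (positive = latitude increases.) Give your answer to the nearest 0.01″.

Δφ = -16.31″

On a sphere of radius R, 1 rad of latitude = R, so Δφ = ΔN / R = -503.6 / 6370000 = -7.9058e-05 rad = -16.307″.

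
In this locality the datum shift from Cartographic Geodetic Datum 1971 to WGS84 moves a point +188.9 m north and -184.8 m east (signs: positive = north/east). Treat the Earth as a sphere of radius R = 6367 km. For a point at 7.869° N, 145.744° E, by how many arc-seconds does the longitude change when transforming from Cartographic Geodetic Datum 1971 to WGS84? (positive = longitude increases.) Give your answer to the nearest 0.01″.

Δλ = -6.04″

At latitude 7.869°, cos φ = 0.990584.
One radian of longitude at latitude φ spans R cos φ, so Δλ = ΔE / (R cos φ) = -184.8 / (6367000 × 0.990584) = -2.9301e-05 rad = -6.044″.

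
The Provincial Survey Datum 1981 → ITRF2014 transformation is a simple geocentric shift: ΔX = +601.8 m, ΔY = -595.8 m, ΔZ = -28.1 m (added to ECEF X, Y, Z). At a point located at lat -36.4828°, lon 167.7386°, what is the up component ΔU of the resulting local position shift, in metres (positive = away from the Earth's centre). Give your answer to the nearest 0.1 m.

At φ = -36.4828°, λ = 167.7386°: sin φ = -0.594581, cos φ = 0.804035, sin λ = 0.212372, cos λ = -0.977189.
ΔU = cos φ cos λ·ΔX + cos φ sin λ·ΔY + sin φ·ΔZ = (0.804035)(-0.977189)(601.8) + (0.804035)(0.212372)(-595.8) + (-0.594581)(-28.1) = -557.86 m.

ΔU = -557.9 m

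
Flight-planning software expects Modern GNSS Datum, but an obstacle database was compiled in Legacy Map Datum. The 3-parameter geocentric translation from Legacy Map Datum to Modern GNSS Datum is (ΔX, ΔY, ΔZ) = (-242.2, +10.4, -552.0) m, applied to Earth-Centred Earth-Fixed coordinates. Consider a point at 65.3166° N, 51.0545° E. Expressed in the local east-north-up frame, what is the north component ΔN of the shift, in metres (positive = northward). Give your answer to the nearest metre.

ΔN = -100 m

At φ = 65.3166°, λ = 51.0545°: sin φ = 0.908629, cos φ = 0.417604, sin λ = 0.777744, cos λ = 0.628581.
ΔN = −sin φ cos λ·ΔX − sin φ sin λ·ΔY + cos φ·ΔZ = −(0.908629)(0.628581)(-242.2) − (0.908629)(0.777744)(10.4) + (0.417604)(-552.0) = -99.54 m.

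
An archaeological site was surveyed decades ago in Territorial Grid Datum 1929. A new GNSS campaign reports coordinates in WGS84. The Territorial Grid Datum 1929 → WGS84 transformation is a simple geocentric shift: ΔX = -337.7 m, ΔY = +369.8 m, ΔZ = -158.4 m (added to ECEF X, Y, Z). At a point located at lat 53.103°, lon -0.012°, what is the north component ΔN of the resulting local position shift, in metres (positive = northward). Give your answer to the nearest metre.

The local north axis is (−sin φ cos λ, −sin φ sin λ, cos φ), giving ΔN = 270.064 + 0.062 − 95.100 = 175.03 m.

ΔN = 175 m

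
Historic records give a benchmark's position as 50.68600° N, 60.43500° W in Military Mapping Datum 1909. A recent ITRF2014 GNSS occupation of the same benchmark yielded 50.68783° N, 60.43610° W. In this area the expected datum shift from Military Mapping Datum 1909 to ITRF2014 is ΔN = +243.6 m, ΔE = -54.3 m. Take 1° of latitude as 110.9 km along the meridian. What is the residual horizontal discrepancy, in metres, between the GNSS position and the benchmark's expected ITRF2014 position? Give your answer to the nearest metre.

47 m

Observed coordinate differences: Δφ = +0.00183°, Δλ = -0.00110°.
Converting to metres (1° lat = 110900 m, cos φ = 0.633570): observed ΔN = 202.9 m, observed ΔE = -77.3 m.
Subtracting the expected shift leaves a residual of 202.9 − (243.6) = -40.7 m north and -77.3 − (-54.3) = -23.0 m east.
Residual distance = √((-40.7)² + (-23.0)²) = 46.7 m.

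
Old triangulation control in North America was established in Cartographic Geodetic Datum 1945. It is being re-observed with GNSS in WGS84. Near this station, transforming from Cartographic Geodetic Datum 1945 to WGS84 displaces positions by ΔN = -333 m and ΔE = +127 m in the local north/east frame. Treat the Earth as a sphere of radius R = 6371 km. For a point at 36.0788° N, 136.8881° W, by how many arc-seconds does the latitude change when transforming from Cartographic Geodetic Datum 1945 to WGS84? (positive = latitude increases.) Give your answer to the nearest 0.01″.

Δφ = -10.78″

On a sphere of radius R, 1 rad of latitude = R, so Δφ = ΔN / R = -333.0 / 6371000 = -5.2268e-05 rad = -10.781″.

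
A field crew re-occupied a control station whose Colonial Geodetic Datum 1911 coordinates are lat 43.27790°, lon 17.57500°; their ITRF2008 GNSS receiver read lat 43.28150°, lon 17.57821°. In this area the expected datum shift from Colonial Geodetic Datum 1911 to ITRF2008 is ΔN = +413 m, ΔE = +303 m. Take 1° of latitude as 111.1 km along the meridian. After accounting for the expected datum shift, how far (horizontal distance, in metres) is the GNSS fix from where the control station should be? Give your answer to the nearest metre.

Observed coordinate differences: Δφ = +0.00360°, Δλ = +0.00321°.
Converting to metres (1° lat = 111100 m, cos φ = 0.728037): observed ΔN = 400.0 m, observed ΔE = 259.6 m.
Subtracting the expected shift leaves a residual of 400.0 − (413) = -13.0 m north and 259.6 − (303) = -43.4 m east.
Residual distance = √((-13.0)² + (-43.4)²) = 45.3 m.

45 m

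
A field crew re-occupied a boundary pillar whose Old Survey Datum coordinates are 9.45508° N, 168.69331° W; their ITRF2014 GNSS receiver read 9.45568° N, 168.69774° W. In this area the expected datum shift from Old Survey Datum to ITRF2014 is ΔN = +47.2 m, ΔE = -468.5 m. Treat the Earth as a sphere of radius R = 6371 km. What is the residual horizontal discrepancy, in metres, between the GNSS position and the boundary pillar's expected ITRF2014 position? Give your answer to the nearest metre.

Observed coordinate differences: Δφ = +0.00060°, Δλ = -0.00443°.
Converting to metres (1° lat = 111195 m, cos φ = 0.986415): observed ΔN = 66.7 m, observed ΔE = -485.9 m.
Subtracting the expected shift leaves a residual of 66.7 − (47.2) = 19.5 m north and -485.9 − (-468.5) = -17.4 m east.
Residual distance = √(19.5² + (-17.4)²) = 26.1 m.

26 m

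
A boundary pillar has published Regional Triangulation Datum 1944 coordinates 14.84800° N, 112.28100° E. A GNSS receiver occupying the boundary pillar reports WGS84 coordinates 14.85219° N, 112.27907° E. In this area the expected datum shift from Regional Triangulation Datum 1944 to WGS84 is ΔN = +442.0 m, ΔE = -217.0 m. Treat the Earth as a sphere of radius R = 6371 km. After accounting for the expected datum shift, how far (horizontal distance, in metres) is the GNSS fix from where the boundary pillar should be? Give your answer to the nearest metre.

26 m

Observed coordinate differences: Δφ = +0.00419°, Δλ = -0.00193°.
Converting to metres (1° lat = 111195 m, cos φ = 0.966609): observed ΔN = 465.9 m, observed ΔE = -207.4 m.
Subtracting the expected shift leaves a residual of 465.9 − (442.0) = 23.9 m north and -207.4 − (-217.0) = 9.6 m east.
Residual distance = √(23.9² + 9.6²) = 25.7 m.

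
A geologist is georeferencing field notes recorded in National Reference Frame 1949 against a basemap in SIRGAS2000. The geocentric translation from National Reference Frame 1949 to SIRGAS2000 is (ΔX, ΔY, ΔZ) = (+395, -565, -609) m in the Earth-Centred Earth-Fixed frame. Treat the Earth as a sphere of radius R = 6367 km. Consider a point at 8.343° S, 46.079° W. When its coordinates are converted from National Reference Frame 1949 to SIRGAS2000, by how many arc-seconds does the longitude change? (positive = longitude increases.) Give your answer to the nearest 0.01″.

sin φ = -0.145099, cos φ = 0.989417, sin λ = -0.720297, cos λ = 0.693666.
East component: ΔE = −sin λ·ΔX + cos λ·ΔY = −(-0.720297)(395) + (0.693666)(-565) = -107.40 m.
1° of latitude spans πR/180 = 111125 m; at latitude φ, 1° of longitude spans that × cos φ = 109949.1 m, so Δλ = -107.40 / 109949.1 × 3600 = -3.517″.

Δλ = -3.52″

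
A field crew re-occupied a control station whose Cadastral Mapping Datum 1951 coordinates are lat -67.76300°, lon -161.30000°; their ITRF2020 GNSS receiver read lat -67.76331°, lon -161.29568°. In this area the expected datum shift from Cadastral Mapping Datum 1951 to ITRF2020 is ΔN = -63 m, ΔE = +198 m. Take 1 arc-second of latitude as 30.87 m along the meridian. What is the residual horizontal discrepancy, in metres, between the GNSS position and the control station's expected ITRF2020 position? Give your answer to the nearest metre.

33 m

Observed coordinate differences: Δφ = -0.00031°, Δλ = +0.00432°.
Converting to metres (1° lat = 111132 m, cos φ = 0.378439): observed ΔN = -34.5 m, observed ΔE = 181.7 m.
Subtracting the expected shift leaves a residual of -34.5 − (-63) = 28.5 m north and 181.7 − (198) = -16.3 m east.
Residual distance = √(28.5² + (-16.3)²) = 32.9 m.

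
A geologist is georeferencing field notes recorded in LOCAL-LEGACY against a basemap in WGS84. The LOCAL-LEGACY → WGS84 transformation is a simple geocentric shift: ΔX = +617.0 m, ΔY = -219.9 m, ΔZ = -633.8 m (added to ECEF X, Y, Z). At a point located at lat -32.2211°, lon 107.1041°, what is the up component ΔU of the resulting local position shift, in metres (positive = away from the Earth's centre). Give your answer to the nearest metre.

ΔU = 7 m

At φ = -32.2211°, λ = 107.1041°: sin φ = -0.533188, cos φ = 0.845997, sin λ = 0.955772, cos λ = -0.294109.
ΔU = cos φ cos λ·ΔX + cos φ sin λ·ΔY + sin φ·ΔZ = (0.845997)(-0.294109)(617.0) + (0.845997)(0.955772)(-219.9) + (-0.533188)(-633.8) = 6.61 m.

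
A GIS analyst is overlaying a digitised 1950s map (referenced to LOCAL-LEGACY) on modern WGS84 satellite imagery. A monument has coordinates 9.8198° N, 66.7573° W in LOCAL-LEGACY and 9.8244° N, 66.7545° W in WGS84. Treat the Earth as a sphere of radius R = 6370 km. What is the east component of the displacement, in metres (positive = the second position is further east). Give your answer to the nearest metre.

Δφ = 9.8244° − 9.8198° = +0.0046°; Δλ = -66.7545° − -66.7573° = +0.0028°.
1° along a meridian = πR/180 = 111177 m.
ΔN = Δφ × 111177 = 511.4 m; ΔE = Δλ × 111177 × cos(9.8198°) = +0.0028 × 111177 × 0.985349 = 306.7 m.

ΔE = 307 m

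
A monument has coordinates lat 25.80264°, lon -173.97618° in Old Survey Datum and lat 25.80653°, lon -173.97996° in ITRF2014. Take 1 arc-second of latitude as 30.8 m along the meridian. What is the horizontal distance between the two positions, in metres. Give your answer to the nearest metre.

Δφ = 25.80653° − 25.80264° = +0.00389°; Δλ = -173.97996° − -173.97618° = -0.00378°.
1° of latitude = 3600 × 30.80 = 110880 m.
ΔN = Δφ × 110880 = 431.3 m; ΔE = Δλ × 110880 × cos(25.80264°) = -0.00378 × 110880 × 0.900299 = -377.3 m.
Distance = √(ΔE² + ΔN²) = √((-377.3)² + 431.3²) = 573.1 m.

573 m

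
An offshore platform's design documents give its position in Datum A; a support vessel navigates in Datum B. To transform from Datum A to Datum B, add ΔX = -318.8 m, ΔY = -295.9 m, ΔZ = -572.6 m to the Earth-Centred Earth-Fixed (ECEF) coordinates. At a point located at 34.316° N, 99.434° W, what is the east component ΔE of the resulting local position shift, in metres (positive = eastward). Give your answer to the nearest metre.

The local east axis at (φ, λ) is (−sin λ, cos λ, 0), so ΔE = −sin(-99.434°)·(-318.8) + cos(-99.434°)·(-295.9) = -265.99 m.

ΔE = -266 m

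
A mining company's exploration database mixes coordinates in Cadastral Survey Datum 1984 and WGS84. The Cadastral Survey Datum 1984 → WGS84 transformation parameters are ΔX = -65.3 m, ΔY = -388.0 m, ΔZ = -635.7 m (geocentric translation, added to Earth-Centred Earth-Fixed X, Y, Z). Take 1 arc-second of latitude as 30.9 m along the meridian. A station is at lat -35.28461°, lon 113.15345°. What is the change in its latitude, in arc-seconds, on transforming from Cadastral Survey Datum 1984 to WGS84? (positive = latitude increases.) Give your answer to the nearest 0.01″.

Δφ = -22.98″

sin φ = -0.577638, cos φ = 0.816293, sin λ = 0.919455, cos λ = -0.393195.
North component: ΔN = −sin φ cos λ·ΔX − sin φ sin λ·ΔY + cos φ·ΔZ = −(-0.577638)(-0.393195)(-65.3) − (-0.577638)(0.919455)(-388.0) + (0.816293)(-635.7) = -710.16 m.
1° of latitude spans 3600 × 30.90 = 111240 m, so Δφ = -710.16 / 111240 × 3600 = -22.982″.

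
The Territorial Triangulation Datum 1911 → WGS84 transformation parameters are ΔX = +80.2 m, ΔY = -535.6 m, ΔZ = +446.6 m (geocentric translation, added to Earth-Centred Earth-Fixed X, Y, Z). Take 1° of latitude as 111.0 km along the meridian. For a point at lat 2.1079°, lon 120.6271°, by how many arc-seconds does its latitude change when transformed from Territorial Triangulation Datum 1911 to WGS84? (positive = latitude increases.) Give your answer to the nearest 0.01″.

sin φ = 0.036781, cos φ = 0.999323, sin λ = 0.860501, cos λ = -0.509448.
North component: ΔN = −sin φ cos λ·ΔX − sin φ sin λ·ΔY + cos φ·ΔZ = −(0.036781)(-0.509448)(80.2) − (0.036781)(0.860501)(-535.6) + (0.999323)(446.6) = 464.75 m.
1° of latitude spans 111000 m, so Δφ = 464.75 / 111000 × 3600 = 15.073″.

Δφ = 15.07″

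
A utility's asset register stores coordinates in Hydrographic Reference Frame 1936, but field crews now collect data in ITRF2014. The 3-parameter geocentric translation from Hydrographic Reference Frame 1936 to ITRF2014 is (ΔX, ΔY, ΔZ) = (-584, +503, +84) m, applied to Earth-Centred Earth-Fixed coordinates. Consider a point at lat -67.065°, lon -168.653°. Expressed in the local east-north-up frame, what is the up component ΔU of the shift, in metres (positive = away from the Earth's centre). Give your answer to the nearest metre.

At φ = -67.065°, λ = -168.653°: sin φ = -0.920948, cos φ = 0.389687, sin λ = -0.196750, cos λ = -0.980454.
ΔU = cos φ cos λ·ΔX + cos φ sin λ·ΔY + sin φ·ΔZ = (0.389687)(-0.980454)(-584) + (0.389687)(-0.196750)(503) + (-0.920948)(84) = 107.20 m.

ΔU = 107 m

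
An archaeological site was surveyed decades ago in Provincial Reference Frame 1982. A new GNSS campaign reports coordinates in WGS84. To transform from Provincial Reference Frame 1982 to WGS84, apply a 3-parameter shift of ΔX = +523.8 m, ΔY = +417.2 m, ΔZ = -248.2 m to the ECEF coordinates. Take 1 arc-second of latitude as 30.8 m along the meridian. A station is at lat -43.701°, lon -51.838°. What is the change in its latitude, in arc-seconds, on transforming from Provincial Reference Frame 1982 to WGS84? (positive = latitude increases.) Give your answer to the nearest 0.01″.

Δφ = -5.92″

sin φ = -0.690895, cos φ = 0.722955, sin λ = -0.786267, cos λ = 0.617887.
North component: ΔN = −sin φ cos λ·ΔX − sin φ sin λ·ΔY + cos φ·ΔZ = −(-0.690895)(0.617887)(523.8) − (-0.690895)(-0.786267)(417.2) + (0.722955)(-248.2) = -182.46 m.
1° of latitude spans 3600 × 30.80 = 110880 m, so Δφ = -182.46 / 110880 × 3600 = -5.924″.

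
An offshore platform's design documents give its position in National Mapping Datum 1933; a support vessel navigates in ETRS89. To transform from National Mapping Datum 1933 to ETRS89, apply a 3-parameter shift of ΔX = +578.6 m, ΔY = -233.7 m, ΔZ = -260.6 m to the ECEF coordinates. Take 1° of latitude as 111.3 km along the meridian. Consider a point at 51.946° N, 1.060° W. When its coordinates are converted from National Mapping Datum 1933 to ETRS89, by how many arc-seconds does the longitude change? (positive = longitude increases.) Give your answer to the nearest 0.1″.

sin φ = 0.787430, cos φ = 0.616404, sin λ = -0.018499, cos λ = 0.999829.
East component: ΔE = −sin λ·ΔX + cos λ·ΔY = −(-0.018499)(578.6) + (0.999829)(-233.7) = -222.96 m.
1° of latitude spans 111300 m; at latitude φ, 1° of longitude spans that × cos φ = 68605.8 m, so Δλ = -222.96 / 68605.8 × 3600 = -11.699″.

Δλ = -11.7″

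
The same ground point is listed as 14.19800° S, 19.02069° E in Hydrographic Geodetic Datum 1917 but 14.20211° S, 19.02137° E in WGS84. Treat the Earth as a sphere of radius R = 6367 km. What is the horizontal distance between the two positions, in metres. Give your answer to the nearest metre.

463 m

Δφ = -14.20211° − -14.19800° = -0.00411°; Δλ = 19.02137° − 19.02069° = +0.00068°.
1° along a meridian = πR/180 = 111125 m.
ΔN = Δφ × 111125 = -456.7 m; ΔE = Δλ × 111125 × cos(-14.19800°) = +0.00068 × 111125 × 0.969454 = 73.3 m.
Distance = √(ΔE² + ΔN²) = √(73.3² + (-456.7)²) = 462.6 m.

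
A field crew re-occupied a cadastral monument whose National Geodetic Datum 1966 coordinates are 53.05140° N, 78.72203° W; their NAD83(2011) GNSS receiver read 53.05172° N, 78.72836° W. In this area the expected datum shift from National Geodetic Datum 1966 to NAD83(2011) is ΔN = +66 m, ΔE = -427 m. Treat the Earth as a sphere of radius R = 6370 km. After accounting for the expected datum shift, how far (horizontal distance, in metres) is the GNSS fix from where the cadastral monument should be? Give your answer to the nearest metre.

31 m

Observed coordinate differences: Δφ = +0.00032°, Δλ = -0.00633°.
Converting to metres (1° lat = 111177 m, cos φ = 0.601098): observed ΔN = 35.6 m, observed ΔE = -423.0 m.
Subtracting the expected shift leaves a residual of 35.6 − (66) = -30.4 m north and -423.0 − (-427) = 4.0 m east.
Residual distance = √((-30.4)² + 4.0²) = 30.7 m.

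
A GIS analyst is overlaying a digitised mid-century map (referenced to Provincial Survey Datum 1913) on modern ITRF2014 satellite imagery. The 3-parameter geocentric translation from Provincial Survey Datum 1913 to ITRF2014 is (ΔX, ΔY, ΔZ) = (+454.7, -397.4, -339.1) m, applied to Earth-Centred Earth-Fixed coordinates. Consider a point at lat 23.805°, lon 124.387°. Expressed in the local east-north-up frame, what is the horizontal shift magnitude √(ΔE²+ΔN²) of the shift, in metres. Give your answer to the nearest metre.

The local east axis at (φ, λ) is (−sin λ, cos λ, 0), so ΔE = −sin(124.387°)·454.7 + cos(124.387°)·(-397.4) = -150.79 m.
The local north axis is (−sin φ cos λ, −sin φ sin λ, cos φ), giving ΔN = 103.653 + 132.369 − 310.251 = -74.23 m.
Horizontal magnitude = √(ΔE² + ΔN²) = √((-150.79)² + (-74.23)²) = 168.07 m.

168 m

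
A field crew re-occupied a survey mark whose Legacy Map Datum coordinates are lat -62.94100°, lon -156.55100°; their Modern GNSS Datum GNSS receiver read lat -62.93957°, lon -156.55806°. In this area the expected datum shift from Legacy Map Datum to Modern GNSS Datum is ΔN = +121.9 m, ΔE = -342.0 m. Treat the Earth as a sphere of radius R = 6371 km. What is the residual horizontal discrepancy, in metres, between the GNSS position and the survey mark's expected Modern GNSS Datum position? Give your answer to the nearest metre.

40 m

Observed coordinate differences: Δφ = +0.00143°, Δλ = -0.00706°.
Converting to metres (1° lat = 111195 m, cos φ = 0.454908): observed ΔN = 159.0 m, observed ΔE = -357.1 m.
Subtracting the expected shift leaves a residual of 159.0 − (121.9) = 37.1 m north and -357.1 − (-342.0) = -15.1 m east.
Residual distance = √(37.1² + (-15.1)²) = 40.1 m.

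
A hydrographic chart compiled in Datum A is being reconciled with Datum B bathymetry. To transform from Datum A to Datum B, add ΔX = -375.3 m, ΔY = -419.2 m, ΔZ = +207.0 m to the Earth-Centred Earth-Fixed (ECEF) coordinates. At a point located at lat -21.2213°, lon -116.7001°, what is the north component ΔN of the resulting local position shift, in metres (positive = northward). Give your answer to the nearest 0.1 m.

ΔN = 389.6 m

At φ = -21.2213°, λ = -116.7001°: sin φ = -0.361971, cos φ = 0.932189, sin λ = -0.893371, cos λ = -0.449321.
ΔN = −sin φ cos λ·ΔX − sin φ sin λ·ΔY + cos φ·ΔZ = −(-0.361971)(-0.449321)(-375.3) − (-0.361971)(-0.893371)(-419.2) + (0.932189)(207.0) = 389.56 m.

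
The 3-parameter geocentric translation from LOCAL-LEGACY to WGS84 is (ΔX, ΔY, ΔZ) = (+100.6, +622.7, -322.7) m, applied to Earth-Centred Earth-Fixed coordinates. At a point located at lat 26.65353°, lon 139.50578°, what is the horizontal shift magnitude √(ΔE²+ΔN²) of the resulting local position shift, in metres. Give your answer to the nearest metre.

The local east axis at (φ, λ) is (−sin λ, cos λ, 0), so ΔE = −sin(139.50578°)·100.6 + cos(139.50578°)·622.7 = -538.87 m.
The local north axis is (−sin φ cos λ, −sin φ sin λ, cos φ), giving ΔN = 34.319 − 181.395 − 288.408 = -435.48 m.
Horizontal magnitude = √(ΔE² + ΔN²) = √((-538.87)² + (-435.48)²) = 692.84 m.

693 m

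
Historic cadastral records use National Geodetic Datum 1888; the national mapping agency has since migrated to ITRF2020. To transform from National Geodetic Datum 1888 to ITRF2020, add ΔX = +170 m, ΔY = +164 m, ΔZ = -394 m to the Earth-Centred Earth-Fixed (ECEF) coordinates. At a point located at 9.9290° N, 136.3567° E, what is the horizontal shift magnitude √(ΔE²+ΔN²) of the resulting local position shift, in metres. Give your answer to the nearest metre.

453 m

At φ = 9.9290°, λ = 136.3567°: sin φ = 0.172428, cos φ = 0.985022, sin λ = 0.690167, cos λ = -0.723650.
ΔE = −sin λ·ΔX + cos λ·ΔY = −(0.690167)·(170) + (-0.723650)·(164) = -236.01 m.
ΔN = −sin φ cos λ·ΔX − sin φ sin λ·ΔY + cos φ·ΔZ = −(0.172428)(-0.723650)(170) − (0.172428)(0.690167)(164) + (0.985022)(-394) = -386.40 m.
Horizontal magnitude = √(ΔE² + ΔN²) = √((-236.01)² + (-386.40)²) = 452.78 m.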